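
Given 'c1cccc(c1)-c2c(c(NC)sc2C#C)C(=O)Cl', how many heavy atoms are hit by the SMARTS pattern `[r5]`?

5

The query [r5] means: r5 matches atoms in a five-membered ring.
Check the 18 heavy atoms by environment: 1× s (aromatic, in 5-ring) → match; 4× c (aromatic, in 5-ring) → match; 6× c (aromatic, in 6-ring) → no; 4× C (acyclic) → no; 1× O (acyclic) → no; 1× Cl (acyclic) → no; 1× N (acyclic) → no.
Summing the matching environments: 1 + 4 = 5 matching atoms.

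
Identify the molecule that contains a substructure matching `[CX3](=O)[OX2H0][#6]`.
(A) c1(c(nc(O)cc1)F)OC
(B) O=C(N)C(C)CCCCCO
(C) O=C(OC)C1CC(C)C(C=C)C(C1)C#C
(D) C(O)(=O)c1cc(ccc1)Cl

[CX3](=O)[OX2H0][#6] describes a carbonyl carbon bonded to an oxygen that is itself bonded to carbon (no H on that O) (an ester).
(A) has a methoxy ether (-OCH3) but the ether oxygen is not adjacent to a C=O carbon.
(B) has a primary amide (-C(=O)NH2) but the carbonyl is bonded to N, not to an O-C linkage.
(C) contains a methyl-ester group (-C(=O)OCH3), which satisfies every atom and bond constraint.
(D) has a carboxylic acid group (-C(=O)OH) but the singly-bonded O carries H (OX2H1, not H0).
So the answer is (C).

C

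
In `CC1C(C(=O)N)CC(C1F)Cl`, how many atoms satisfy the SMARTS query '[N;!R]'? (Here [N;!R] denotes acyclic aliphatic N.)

Check the 11 heavy atoms by environment: 5× C (in 5-ring) → no; 1× F (acyclic) → no; 2× C (acyclic) → no; 1× O (acyclic) → no; 1× N (acyclic) → match; 1× Cl (acyclic) → no.
That gives 1 matching atom.

1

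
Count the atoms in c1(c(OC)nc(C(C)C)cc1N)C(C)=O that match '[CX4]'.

5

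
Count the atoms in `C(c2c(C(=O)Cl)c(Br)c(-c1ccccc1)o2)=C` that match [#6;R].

10

The query [#6;R] means: carbon that is part of a ring.
Check the 17 heavy atoms by environment: 1× o (aromatic, in 5-ring) → no; 4× c (aromatic, in 5-ring) → match; 1× Br (acyclic) → no; 6× c (aromatic, in 6-ring) → match; 3× C (acyclic) → no; 1× O (acyclic) → no; 1× Cl (acyclic) → no.
Summing the matching environments: 4 + 6 = 10 matching atoms.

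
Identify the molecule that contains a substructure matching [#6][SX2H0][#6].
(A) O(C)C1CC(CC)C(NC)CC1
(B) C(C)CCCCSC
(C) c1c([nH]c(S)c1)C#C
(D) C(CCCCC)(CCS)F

B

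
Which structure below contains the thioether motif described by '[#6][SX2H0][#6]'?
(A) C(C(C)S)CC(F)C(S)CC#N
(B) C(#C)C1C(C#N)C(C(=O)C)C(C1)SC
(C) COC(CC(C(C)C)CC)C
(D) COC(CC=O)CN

[#6][SX2H0][#6] describes an aliphatic sulfur bridging two carbons with no H on the sulfur (a thioether).
(A) has a thiol (-SH) but the sulfur has H1, not H0 bridging two carbons.
(B) contains a methylthio ether (-SCH3), which satisfies every atom and bond constraint.
(C) has a methoxy ether (-OCH3) but the bridging atom is O, not S.
(D) has a methoxy ether (-OCH3) but the bridging atom is O, not S.
So the answer is (B).

B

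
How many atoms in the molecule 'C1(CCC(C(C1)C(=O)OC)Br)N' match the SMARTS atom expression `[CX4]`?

7

Check the 12 heavy atoms by environment: 7× C (X4) → match; 1× Br (X1) → no; 1× N (X3) → no; 1× C (X3) → no; 1× O (X1) → no; 1× O (X2) → no.
That gives 7 matching atoms.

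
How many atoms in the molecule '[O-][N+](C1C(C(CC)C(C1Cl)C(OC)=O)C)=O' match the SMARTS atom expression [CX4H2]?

1

The query [CX4H2] means: sp3 carbon (X4) with exactly two hydrogens.
Check the 16 heavy atoms by environment: 5× C (H1, X4) → no; 1× C (H2, X4) → match; 3× C (H3, X4) → no; 1× Cl (H0, X1) → no; 1× N (charge +1, H0, X3) → no; 1× O (charge -1, H0, X1) → no; 2× O (H0, X1) → no; 1× C (H0, X3) → no; 1× O (H0, X2) → no.
That gives 1 matching atom.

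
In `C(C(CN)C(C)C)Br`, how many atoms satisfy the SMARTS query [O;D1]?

The query [O;D1] means: aliphatic oxygen bonded to exactly one heavy atom.
Check the 8 heavy atoms by environment: 2× C (D2) → no; 2× C (D3) → no; 1× N (D1) → no; 1× Br (D1) → no; 2× C (D1) → no.
No environment satisfies the query, so 0 matching atoms.

0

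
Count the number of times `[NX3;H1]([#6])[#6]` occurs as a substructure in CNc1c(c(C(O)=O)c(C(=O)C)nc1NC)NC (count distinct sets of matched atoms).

3

[NX3;H1]([#6])[#6] is the SMARTS for a secondary amine: a trivalent nitrogen with one H, bonded to two carbons.
The molecule carries 3 separate instances of an N-methylamino group (-NHCH3) meeting every constraint; each maps to a distinct set of atoms, giving 3 matches.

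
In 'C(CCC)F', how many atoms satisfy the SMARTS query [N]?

0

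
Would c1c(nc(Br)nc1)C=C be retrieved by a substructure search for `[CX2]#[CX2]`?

No

The pattern [CX2]#[CX2] describes a carbon-carbon triple bond — an alkyne.
The closest candidate here is a vinyl group (-CH=CH2), but the C=C is a double bond; both carbons are CX3, not CX2. No other fragment satisfies the full query, so there is no match.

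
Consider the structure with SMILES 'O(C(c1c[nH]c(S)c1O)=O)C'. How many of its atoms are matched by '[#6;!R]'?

The query [#6;!R] means: carbon not in any ring.
Check the 11 heavy atoms by environment: 1× n (aromatic, in 5-ring) → no; 4× c (aromatic, in 5-ring) → no; 2× C (acyclic) → match; 3× O (acyclic) → no; 1× S (acyclic) → no.
That gives 2 matching atoms.

2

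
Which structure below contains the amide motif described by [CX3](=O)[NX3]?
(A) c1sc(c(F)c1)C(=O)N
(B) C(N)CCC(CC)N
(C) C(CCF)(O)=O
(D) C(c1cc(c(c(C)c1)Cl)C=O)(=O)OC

[CX3](=O)[NX3] describes a carbonyl carbon bonded to a trivalent nitrogen (an amide).
(A) contains a primary amide (-C(=O)NH2), which satisfies every atom and bond constraint.
(B) has a primary amino group (-NH2) but the -NH2 is not attached to a carbonyl carbon.
(C) has a carboxylic acid group (-C(=O)OH) but the carbonyl is bonded to O, not to an NX3 nitrogen.
(D) has a methyl-ester group (-C(=O)OCH3) but the carbonyl is bonded to O, not to an NX3 nitrogen.
So the answer is (A).

A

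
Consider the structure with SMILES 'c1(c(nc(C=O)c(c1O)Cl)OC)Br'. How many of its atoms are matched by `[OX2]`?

Check the 13 heavy atoms by environment: 1× n (aromatic, X2) → no; 5× c (aromatic, X3) → no; 2× O (X2) → match; 1× C (X4) → no; 1× Br (X1) → no; 1× C (X3) → no; 1× O (X1) → no; 1× Cl (X1) → no.
That gives 2 matching atoms.

2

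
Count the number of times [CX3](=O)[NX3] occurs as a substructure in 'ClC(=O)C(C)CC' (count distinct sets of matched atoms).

[CX3](=O)[NX3] is the SMARTS for an amide: a carbonyl carbon bonded to a trivalent nitrogen.
No fragment in the molecule satisfies every constraint, giving 0 matches.

0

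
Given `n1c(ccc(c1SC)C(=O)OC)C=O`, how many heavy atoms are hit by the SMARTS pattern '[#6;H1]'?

The query [#6;H1] means: any carbon bearing exactly one hydrogen.
Check the 14 heavy atoms by environment: 1× n (aromatic, H0) → no; 3× c (aromatic, H0) → no; 2× c (aromatic, H1) → match; 1× S (H0) → no; 2× C (H3) → no; 1× C (H0) → no; 3× O (H0) → no; 1× C (H1) → match.
Summing the matching environments: 2 + 1 = 3 matching atoms.

3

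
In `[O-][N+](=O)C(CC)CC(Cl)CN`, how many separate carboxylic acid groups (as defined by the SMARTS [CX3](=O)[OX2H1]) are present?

[CX3](=O)[OX2H1] is the SMARTS for a carboxylic acid: an sp2 carbon double-bonded to O and single-bonded to an -OH oxygen.
No fragment in the molecule satisfies every constraint, giving 0 matches.

0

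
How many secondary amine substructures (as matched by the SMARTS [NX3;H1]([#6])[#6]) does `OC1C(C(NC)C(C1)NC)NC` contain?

3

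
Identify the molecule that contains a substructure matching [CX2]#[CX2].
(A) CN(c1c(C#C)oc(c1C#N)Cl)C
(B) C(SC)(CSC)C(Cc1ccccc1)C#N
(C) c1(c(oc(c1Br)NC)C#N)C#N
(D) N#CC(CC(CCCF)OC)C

[CX2]#[CX2] describes a carbon-carbon triple bond (an alkyne).
(A) contains an ethynyl group (-C#CH), which satisfies every atom and bond constraint.
(B) has a nitrile (-C#N) but the triple bond is C#N, not C#C.
(C) has a nitrile (-C#N) but the triple bond is C#N, not C#C.
(D) has a nitrile (-C#N) but the triple bond is C#N, not C#C.
So the answer is (A).

A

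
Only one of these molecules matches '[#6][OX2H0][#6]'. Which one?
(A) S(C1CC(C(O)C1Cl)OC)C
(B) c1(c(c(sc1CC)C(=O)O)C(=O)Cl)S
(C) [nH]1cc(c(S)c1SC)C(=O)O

[#6][OX2H0][#6] describes an aliphatic oxygen bridging two carbons with no H on the oxygen (an ether).
(A) contains a methoxy ether (-OCH3), which satisfies every atom and bond constraint.
(B) has a carboxylic acid group (-C(=O)OH) but the -OH oxygen has H1; the =O is OX1, not OX2.
(C) has a carboxylic acid group (-C(=O)OH) but the -OH oxygen has H1; the =O is OX1, not OX2.
So the answer is (A).

A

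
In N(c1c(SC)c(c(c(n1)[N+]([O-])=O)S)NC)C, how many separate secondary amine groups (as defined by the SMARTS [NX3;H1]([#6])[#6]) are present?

2

[NX3;H1]([#6])[#6] is the SMARTS for a secondary amine: a trivalent nitrogen with one H, bonded to two carbons.
The molecule carries 2 separate instances of an N-methylamino group (-NHCH3) meeting every constraint; each maps to a distinct set of atoms, giving 2 matches.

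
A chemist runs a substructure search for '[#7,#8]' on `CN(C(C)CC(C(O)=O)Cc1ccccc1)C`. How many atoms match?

The query [#7,#8] means: nitrogen or oxygen (comma = OR).
Check the 17 heavy atoms by environment: 8× C → no; 2× O → match; 1× N → match; 6× c (aromatic) → no.
Summing the matching environments: 2 + 1 = 3 matching atoms.

3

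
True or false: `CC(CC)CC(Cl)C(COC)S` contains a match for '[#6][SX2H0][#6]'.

The pattern [#6][SX2H0][#6] describes an aliphatic sulfur bridging two carbons with no H on the sulfur — a thioether.
The closest candidate here is a methoxy ether (-OCH3), but the bridging atom is O, not S. No other fragment satisfies the full query, so there is no match.

False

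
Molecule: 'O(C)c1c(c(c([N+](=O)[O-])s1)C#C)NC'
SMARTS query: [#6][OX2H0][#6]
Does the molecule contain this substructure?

Yes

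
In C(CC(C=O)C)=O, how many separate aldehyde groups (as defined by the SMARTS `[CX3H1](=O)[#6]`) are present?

2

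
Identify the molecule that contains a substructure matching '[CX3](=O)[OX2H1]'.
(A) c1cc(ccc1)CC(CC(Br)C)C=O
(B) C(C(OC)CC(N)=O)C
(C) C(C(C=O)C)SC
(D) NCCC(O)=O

[CX3](=O)[OX2H1] describes an sp2 carbon double-bonded to O and single-bonded to an -OH oxygen (a carboxylic acid).
(A) has an aldehyde (-CHO) but there is no singly-bonded oxygen on the carbonyl carbon.
(B) has a primary amide (-C(=O)NH2) but the carbonyl is bonded to N, not to an -OH oxygen.
(C) has an aldehyde (-CHO) but there is no singly-bonded oxygen on the carbonyl carbon.
(D) contains a carboxylic acid group (-C(=O)OH), which satisfies every atom and bond constraint.
So the answer is (D).

D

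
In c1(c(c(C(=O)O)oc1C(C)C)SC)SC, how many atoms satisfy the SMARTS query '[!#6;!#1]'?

The query [!#6;!#1] means: not carbon and not hydrogen — any heteroatom.
Check the 15 heavy atoms by environment: 1× o (aromatic) → match; 4× c (aromatic) → no; 2× S → match; 6× C → no; 2× O → match.
Summing the matching environments: 1 + 2 + 2 = 5 matching atoms.

5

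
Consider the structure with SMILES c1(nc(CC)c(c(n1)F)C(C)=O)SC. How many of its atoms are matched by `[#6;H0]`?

The query [#6;H0] means: any carbon with no attached hydrogen.
Check the 14 heavy atoms by environment: 2× n (aromatic, H0) → no; 4× c (aromatic, H0) → match; 1× F (H0) → no; 1× C (H2) → no; 3× C (H3) → no; 1× S (H0) → no; 1× C (H0) → match; 1× O (H0) → no.
Summing the matching environments: 4 + 1 = 5 matching atoms.

5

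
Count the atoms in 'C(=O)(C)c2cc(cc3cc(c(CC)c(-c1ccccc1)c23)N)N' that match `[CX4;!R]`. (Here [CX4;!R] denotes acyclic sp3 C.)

The query [CX4;!R] means: aliphatic carbon with four total connections, not in a ring.
Check the 23 heavy atoms by environment: 16× c (aromatic, X3, in 6-ring) → no; 3× C (X4, acyclic) → match; 1× C (X3, acyclic) → no; 1× O (X1, acyclic) → no; 2× N (X3, acyclic) → no.
That gives 3 matching atoms.

3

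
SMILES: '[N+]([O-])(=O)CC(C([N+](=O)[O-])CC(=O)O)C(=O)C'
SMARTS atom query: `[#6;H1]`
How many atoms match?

2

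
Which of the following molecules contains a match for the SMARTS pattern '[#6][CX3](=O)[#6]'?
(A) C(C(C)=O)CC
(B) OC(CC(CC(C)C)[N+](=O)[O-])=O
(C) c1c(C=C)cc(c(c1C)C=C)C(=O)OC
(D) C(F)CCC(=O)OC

[#6][CX3](=O)[#6] describes a carbonyl carbon (no H) flanked by two carbons (a ketone).
(A) contains an acetyl/ketone group (-C(=O)CH3), which satisfies every atom and bond constraint.
(B) has a carboxylic acid group (-C(=O)OH) but one neighbour of the carbonyl carbon is O, not C.
(C) has a methyl-ester group (-C(=O)OCH3) but one neighbour of the carbonyl carbon is O, not C.
(D) has a methyl-ester group (-C(=O)OCH3) but one neighbour of the carbonyl carbon is O, not C.
So the answer is (A).

A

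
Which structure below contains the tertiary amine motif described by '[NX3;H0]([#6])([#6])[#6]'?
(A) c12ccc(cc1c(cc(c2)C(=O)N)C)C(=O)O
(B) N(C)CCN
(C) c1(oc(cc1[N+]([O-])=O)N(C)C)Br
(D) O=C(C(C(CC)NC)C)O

C

[NX3;H0]([#6])([#6])[#6] describes a trivalent nitrogen with no H, bonded to three carbons (a tertiary amine).
(A) has a primary amide (-C(=O)NH2) but the amide nitrogen has H2 and only one carbon neighbour.
(B) has a primary amino group (-NH2) but the nitrogen has H2, not H0 with three carbons.
(C) contains a dimethylamino group (-N(CH3)2), which satisfies every atom and bond constraint.
(D) has an N-methylamino group (-NHCH3) but the nitrogen still has one H (H1), not H0.
So the answer is (C).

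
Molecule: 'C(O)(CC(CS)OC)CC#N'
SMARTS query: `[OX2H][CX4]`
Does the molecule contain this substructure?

Yes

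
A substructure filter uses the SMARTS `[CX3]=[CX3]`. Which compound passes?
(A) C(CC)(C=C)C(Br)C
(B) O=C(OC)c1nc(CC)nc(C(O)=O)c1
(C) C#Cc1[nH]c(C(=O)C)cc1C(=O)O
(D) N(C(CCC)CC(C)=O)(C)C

A

[CX3]=[CX3] describes a non-aromatic C=C double bond between two sp2 carbons (an alkene).
(A) contains a vinyl group (-CH=CH2), which satisfies every atom and bond constraint.
(B) has an ethyl group (-CH2CH3) but its C-C bond is a single bond between CX4 carbons, not CX3=CX3.
(C) has an ethynyl group (-C#CH) but the C-C bond is a triple bond, not a double bond.
(D) has an ethyl group (-CH2CH3) but its C-C bond is a single bond between CX4 carbons, not CX3=CX3.
So the answer is (A).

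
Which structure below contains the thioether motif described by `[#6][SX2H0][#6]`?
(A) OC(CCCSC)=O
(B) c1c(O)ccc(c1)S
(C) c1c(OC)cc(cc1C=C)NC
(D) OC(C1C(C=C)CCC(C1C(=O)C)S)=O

[#6][SX2H0][#6] describes an aliphatic sulfur bridging two carbons with no H on the sulfur (a thioether).
(A) contains a methylthio ether (-SCH3), which satisfies every atom and bond constraint.
(B) has a thiol (-SH) but the sulfur has H1, not H0 bridging two carbons.
(C) has a methoxy ether (-OCH3) but the bridging atom is O, not S.
(D) has a thiol (-SH) but the sulfur has H1, not H0 bridging two carbons.
So the answer is (A).

A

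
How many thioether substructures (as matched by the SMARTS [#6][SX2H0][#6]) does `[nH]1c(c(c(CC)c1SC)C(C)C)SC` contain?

2

[#6][SX2H0][#6] is the SMARTS for a thioether: an aliphatic sulfur bridging two carbons with no H on the sulfur.
The molecule carries 2 separate instances of a methylthio ether (-SCH3) meeting every constraint; each maps to a distinct set of atoms, giving 2 matches.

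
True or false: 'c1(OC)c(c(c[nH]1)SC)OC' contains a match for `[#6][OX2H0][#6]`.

The pattern [#6][OX2H0][#6] describes an aliphatic oxygen bridging two carbons with no H on the oxygen — an ether.
The molecule carries a methoxy ether (-OCH3), whose atoms satisfy every constraint of the query, so the pattern matches.

True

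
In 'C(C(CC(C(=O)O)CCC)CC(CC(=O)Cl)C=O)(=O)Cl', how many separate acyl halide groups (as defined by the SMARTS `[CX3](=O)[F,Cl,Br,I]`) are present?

2

[CX3](=O)[F,Cl,Br,I] is the SMARTS for an acyl halide: a carbonyl carbon bonded to a halogen.
The molecule carries 2 separate instances of an acyl chloride (-C(=O)Cl) meeting every constraint; each maps to a distinct set of atoms, giving 2 matches.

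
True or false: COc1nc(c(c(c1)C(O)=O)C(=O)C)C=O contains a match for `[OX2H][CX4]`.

False

The pattern [OX2H][CX4] describes a hydroxyl oxygen bound to an sp3 (X4) carbon — an aliphatic alcohol.
The closest candidate here is a methoxy ether (-OCH3), but the oxygen has H0 (ether), not H1. No other fragment satisfies the full query, so there is no match.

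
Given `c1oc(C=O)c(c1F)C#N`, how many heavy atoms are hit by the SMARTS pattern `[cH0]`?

The query [cH0] means: aromatic carbon with no attached hydrogen (substituted or ring-fusion).
Check the 10 heavy atoms by environment: 1× o (aromatic, H0) → no; 1× c (aromatic, H1) → no; 3× c (aromatic, H0) → match; 1× C (H0) → no; 1× N (H0) → no; 1× F (H0) → no; 1× C (H1) → no; 1× O (H0) → no.
That gives 3 matching atoms.

3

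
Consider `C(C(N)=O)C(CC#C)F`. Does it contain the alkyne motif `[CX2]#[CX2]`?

The pattern [CX2]#[CX2] describes a carbon-carbon triple bond — an alkyne.
The molecule carries an ethynyl group (-C#CH), whose atoms satisfy every constraint of the query, so the pattern matches.

Yes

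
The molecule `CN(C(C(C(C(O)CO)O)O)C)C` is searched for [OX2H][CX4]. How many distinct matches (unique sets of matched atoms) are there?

[OX2H][CX4] is the SMARTS for an aliphatic alcohol: a hydroxyl oxygen bound to an sp3 (X4) carbon.
The molecule carries 4 separate instances of a hydroxyl group (-OH) meeting every constraint; each maps to a distinct set of atoms, giving 4 matches.

4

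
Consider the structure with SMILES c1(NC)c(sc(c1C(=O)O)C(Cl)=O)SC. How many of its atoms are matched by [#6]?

Check the 15 heavy atoms by environment: 1× s (aromatic) → no; 4× c (aromatic) → match; 4× C → match; 3× O → no; 1× S → no; 1× Cl → no; 1× N → no.
Summing the matching environments: 4 + 4 = 8 matching atoms.

8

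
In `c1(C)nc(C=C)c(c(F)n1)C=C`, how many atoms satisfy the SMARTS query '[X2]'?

The query [X2] means: any atom with exactly two total connections (bonds + H).
Check the 12 heavy atoms by environment: 2× n (aromatic, X2) → match; 4× c (aromatic, X3) → no; 1× C (X4) → no; 4× C (X3) → no; 1× F (X1) → no.
That gives 2 matching atoms.

2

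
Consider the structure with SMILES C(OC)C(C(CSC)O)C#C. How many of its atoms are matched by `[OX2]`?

2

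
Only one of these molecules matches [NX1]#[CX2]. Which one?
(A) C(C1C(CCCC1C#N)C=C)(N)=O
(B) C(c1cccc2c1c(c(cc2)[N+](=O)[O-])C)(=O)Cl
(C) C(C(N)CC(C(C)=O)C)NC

A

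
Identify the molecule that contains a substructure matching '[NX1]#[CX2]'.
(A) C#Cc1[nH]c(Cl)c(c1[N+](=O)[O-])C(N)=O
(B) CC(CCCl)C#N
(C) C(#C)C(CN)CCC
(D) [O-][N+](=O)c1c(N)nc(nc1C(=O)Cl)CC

B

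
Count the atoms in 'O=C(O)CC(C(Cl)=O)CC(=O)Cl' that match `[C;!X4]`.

The query [C;!X4] means: aliphatic carbon that does not have four total connections.
Check the 12 heavy atoms by environment: 3× C (X4) → no; 3× C (X3) → match; 3× O (X1) → no; 2× Cl (X1) → no; 1× O (X2) → no.
That gives 3 matching atoms.

3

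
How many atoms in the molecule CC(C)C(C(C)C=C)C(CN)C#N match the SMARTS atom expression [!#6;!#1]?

The query [!#6;!#1] means: not carbon and not hydrogen — any heteroatom.
Check the 13 heavy atoms by environment: 11× C → no; 2× N → match.
That gives 2 matching atoms.

2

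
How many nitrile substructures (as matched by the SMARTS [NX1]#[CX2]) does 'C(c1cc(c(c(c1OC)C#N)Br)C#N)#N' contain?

3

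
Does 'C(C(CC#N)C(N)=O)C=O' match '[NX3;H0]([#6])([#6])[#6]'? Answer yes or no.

The pattern [NX3;H0]([#6])([#6])[#6] describes a trivalent nitrogen with no H, bonded to three carbons — a tertiary amine.
The closest candidate here is a primary amide (-C(=O)NH2), but the amide nitrogen has H2 and only one carbon neighbour. No other fragment satisfies the full query, so there is no match.

No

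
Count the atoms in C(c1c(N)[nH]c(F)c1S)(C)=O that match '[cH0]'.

4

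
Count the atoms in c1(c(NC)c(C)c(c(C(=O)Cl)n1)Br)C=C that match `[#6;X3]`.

The query [#6;X3] means: any carbon (aromatic or not) with three total connections.
Check the 15 heavy atoms by environment: 1× n (aromatic, X2) → no; 5× c (aromatic, X3) → match; 3× C (X3) → match; 1× N (X3) → no; 2× C (X4) → no; 1× Br (X1) → no; 1× O (X1) → no; 1× Cl (X1) → no.
Summing the matching environments: 5 + 3 = 8 matching atoms.

8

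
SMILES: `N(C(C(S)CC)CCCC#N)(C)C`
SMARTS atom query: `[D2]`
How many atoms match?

Check the 13 heavy atoms by environment: 5× C (D2) → match; 2× C (D3) → no; 3× C (D1) → no; 1× S (D1) → no; 1× N (D3) → no; 1× N (D1) → no.
That gives 5 matching atoms.

5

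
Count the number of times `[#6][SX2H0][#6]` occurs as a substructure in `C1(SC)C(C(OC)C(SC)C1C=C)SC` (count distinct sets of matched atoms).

3

[#6][SX2H0][#6] is the SMARTS for a thioether: an aliphatic sulfur bridging two carbons with no H on the sulfur.
The molecule carries 3 separate instances of a methylthio ether (-SCH3) meeting every constraint; each maps to a distinct set of atoms, giving 3 matches.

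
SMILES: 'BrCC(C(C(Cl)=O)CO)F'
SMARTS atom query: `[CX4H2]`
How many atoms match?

Check the 10 heavy atoms by environment: 2× C (H2, X4) → match; 2× C (H1, X4) → no; 1× Br (H0, X1) → no; 1× F (H0, X1) → no; 1× C (H0, X3) → no; 1× O (H0, X1) → no; 1× Cl (H0, X1) → no; 1× O (H1, X2) → no.
That gives 2 matching atoms.

2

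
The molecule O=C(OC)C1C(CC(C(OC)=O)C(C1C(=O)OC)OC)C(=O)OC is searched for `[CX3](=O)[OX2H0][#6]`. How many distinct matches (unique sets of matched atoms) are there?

[CX3](=O)[OX2H0][#6] is the SMARTS for an ester: a carbonyl carbon bonded to an oxygen that is itself bonded to carbon (no H on that O).
The molecule carries 4 separate instances of a methyl-ester group (-C(=O)OCH3) meeting every constraint; each maps to a distinct set of atoms, giving 4 matches.

4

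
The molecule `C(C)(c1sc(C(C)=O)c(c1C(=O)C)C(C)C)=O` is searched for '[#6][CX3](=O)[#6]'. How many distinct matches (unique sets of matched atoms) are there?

[#6][CX3](=O)[#6] is the SMARTS for a ketone: a carbonyl carbon (no H) flanked by two carbons.
The molecule carries 3 separate instances of an acetyl/ketone group (-C(=O)CH3) meeting every constraint; each maps to a distinct set of atoms, giving 3 matches.

3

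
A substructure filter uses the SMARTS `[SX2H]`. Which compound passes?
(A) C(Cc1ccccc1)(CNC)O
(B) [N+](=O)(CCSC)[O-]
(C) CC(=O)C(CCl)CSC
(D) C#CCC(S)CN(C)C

[SX2H] describes an aliphatic sulfur with two connections, one being H (a thiol).
(A) has a hydroxyl group (-OH) but it is an -OH, not an -SH.
(B) has a methylthio ether (-SCH3) but the sulfur has H0 (bonded to two carbons), not H1.
(C) has a methylthio ether (-SCH3) but the sulfur has H0 (bonded to two carbons), not H1.
(D) contains a thiol (-SH), which satisfies every atom and bond constraint.
So the answer is (D).

D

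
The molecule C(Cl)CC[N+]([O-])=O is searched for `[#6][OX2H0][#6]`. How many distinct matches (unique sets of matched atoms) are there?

0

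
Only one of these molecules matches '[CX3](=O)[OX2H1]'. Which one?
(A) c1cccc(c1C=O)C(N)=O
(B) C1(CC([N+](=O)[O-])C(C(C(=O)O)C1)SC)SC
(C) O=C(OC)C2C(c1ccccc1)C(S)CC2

[CX3](=O)[OX2H1] describes an sp2 carbon double-bonded to O and single-bonded to an -OH oxygen (a carboxylic acid).
(A) has an aldehyde (-CHO) but there is no singly-bonded oxygen on the carbonyl carbon.
(B) contains a carboxylic acid group (-C(=O)OH), which satisfies every atom and bond constraint.
(C) has a methyl-ester group (-C(=O)OCH3) but the singly-bonded O has no H (OX2H0, not OX2H1).
So the answer is (B).

B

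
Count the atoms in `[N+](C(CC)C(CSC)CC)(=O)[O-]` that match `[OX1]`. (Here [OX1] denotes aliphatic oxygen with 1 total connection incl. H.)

2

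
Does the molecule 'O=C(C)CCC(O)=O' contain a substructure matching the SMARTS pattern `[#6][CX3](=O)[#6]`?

Yes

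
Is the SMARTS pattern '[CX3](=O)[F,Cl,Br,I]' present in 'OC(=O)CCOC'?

No

The pattern [CX3](=O)[F,Cl,Br,I] describes a carbonyl carbon bonded to a halogen — an acyl halide.
The closest candidate here is a carboxylic acid group (-C(=O)OH), but the carbonyl is bonded to -OH, not to a halogen. No other fragment satisfies the full query, so there is no match.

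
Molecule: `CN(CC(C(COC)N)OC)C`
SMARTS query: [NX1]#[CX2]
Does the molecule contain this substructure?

No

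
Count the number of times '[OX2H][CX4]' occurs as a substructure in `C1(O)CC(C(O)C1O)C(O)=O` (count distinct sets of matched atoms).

3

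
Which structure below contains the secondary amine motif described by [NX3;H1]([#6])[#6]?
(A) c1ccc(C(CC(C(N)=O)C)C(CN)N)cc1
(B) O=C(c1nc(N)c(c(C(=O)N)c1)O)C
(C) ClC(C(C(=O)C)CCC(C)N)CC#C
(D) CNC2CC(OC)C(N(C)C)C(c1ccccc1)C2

[NX3;H1]([#6])[#6] describes a trivalent nitrogen with one H, bonded to two carbons (a secondary amine).
(A) has a primary amino group (-NH2) but the nitrogen has H2 and only one carbon neighbour.
(B) has a primary amino group (-NH2) but the nitrogen has H2 and only one carbon neighbour.
(C) has a primary amino group (-NH2) but the nitrogen has H2 and only one carbon neighbour.
(D) contains an N-methylamino group (-NHCH3), which satisfies every atom and bond constraint.
So the answer is (D).

D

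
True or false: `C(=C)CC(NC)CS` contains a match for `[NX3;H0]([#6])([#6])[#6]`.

False

The pattern [NX3;H0]([#6])([#6])[#6] describes a trivalent nitrogen with no H, bonded to three carbons — a tertiary amine.
The closest candidate here is an N-methylamino group (-NHCH3), but the nitrogen still has one H (H1), not H0. No other fragment satisfies the full query, so there is no match.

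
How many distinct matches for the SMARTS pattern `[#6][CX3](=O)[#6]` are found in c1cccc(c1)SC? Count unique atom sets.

[#6][CX3](=O)[#6] is the SMARTS for a ketone: a carbonyl carbon (no H) flanked by two carbons.
No fragment in the molecule satisfies every constraint, giving 0 matches.

0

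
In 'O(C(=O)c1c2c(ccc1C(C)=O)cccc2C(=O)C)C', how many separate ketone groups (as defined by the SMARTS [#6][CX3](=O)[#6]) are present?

[#6][CX3](=O)[#6] is the SMARTS for a ketone: a carbonyl carbon (no H) flanked by two carbons.
The molecule carries 2 separate instances of an acetyl/ketone group (-C(=O)CH3) meeting every constraint; each maps to a distinct set of atoms, giving 2 matches.

2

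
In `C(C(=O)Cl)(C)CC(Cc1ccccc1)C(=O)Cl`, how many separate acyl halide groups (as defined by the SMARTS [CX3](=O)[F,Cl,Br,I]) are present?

2

[CX3](=O)[F,Cl,Br,I] is the SMARTS for an acyl halide: a carbonyl carbon bonded to a halogen.
The molecule carries 2 separate instances of an acyl chloride (-C(=O)Cl) meeting every constraint; each maps to a distinct set of atoms, giving 2 matches.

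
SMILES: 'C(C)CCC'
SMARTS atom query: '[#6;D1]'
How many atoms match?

2

The query [#6;D1] means: carbon bonded to exactly one heavy atom.
Check the 5 heavy atoms by environment: 3× C (D2) → no; 2× C (D1) → match.
That gives 2 matching atoms.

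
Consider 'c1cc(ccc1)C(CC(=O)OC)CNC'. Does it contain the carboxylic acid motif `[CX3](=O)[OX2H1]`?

The pattern [CX3](=O)[OX2H1] describes an sp2 carbon double-bonded to O and single-bonded to an -OH oxygen — a carboxylic acid.
The closest candidate here is a methyl-ester group (-C(=O)OCH3), but the singly-bonded O has no H (OX2H0, not OX2H1). No other fragment satisfies the full query, so there is no match.

No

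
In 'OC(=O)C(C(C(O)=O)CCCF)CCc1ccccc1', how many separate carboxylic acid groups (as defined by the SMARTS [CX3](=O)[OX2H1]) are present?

2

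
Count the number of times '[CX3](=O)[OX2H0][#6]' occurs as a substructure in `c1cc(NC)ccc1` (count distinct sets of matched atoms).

[CX3](=O)[OX2H0][#6] is the SMARTS for an ester: a carbonyl carbon bonded to an oxygen that is itself bonded to carbon (no H on that O).
No fragment in the molecule satisfies every constraint, giving 0 matches.

0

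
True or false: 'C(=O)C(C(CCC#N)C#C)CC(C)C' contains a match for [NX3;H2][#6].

False

The pattern [NX3;H2][#6] describes a trivalent nitrogen with two H attached to carbon — a primary amine.
The closest candidate here is a nitrile (-C#N), but the nitrogen is NX1 (triple-bonded), not NX3 with two H. No other fragment satisfies the full query, so there is no match.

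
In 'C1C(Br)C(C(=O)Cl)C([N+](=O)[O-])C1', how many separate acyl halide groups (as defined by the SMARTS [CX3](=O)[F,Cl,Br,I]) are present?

1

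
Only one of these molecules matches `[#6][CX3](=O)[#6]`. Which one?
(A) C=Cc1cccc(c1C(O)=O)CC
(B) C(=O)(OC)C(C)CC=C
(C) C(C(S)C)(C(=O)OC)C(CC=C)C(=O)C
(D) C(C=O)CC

[#6][CX3](=O)[#6] describes a carbonyl carbon (no H) flanked by two carbons (a ketone).
(A) has a carboxylic acid group (-C(=O)OH) but one neighbour of the carbonyl carbon is O, not C.
(B) has a methyl-ester group (-C(=O)OCH3) but one neighbour of the carbonyl carbon is O, not C.
(C) contains an acetyl/ketone group (-C(=O)CH3), which satisfies every atom and bond constraint.
(D) has an aldehyde (-CHO) but the carbonyl carbon has H1, so it is not flanked by two carbons.
So the answer is (C).

C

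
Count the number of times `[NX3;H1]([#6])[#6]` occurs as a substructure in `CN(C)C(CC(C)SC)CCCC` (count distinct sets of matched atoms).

[NX3;H1]([#6])[#6] is the SMARTS for a secondary amine: a trivalent nitrogen with one H, bonded to two carbons.
The molecule has a dimethylamino group (-N(CH3)2), but the nitrogen has H0, not H1; nothing else fits, so there are 0 matches.

0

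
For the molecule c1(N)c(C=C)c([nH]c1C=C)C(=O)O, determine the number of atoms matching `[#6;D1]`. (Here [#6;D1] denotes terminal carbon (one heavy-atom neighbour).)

The query [#6;D1] means: carbon bonded to exactly one heavy atom.
Check the 13 heavy atoms by environment: 1× n (aromatic, D2) → no; 4× c (aromatic, D3) → no; 2× C (D2) → no; 2× C (D1) → match; 1× N (D1) → no; 1× C (D3) → no; 2× O (D1) → no.
That gives 2 matching atoms.

2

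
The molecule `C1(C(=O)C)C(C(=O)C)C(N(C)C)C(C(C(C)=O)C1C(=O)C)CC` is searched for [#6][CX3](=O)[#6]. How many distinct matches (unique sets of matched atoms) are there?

4

[#6][CX3](=O)[#6] is the SMARTS for a ketone: a carbonyl carbon (no H) flanked by two carbons.
The molecule carries 4 separate instances of an acetyl/ketone group (-C(=O)CH3) meeting every constraint; each maps to a distinct set of atoms, giving 4 matches.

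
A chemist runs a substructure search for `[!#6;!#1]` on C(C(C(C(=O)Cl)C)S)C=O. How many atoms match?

4

The query [!#6;!#1] means: not carbon and not hydrogen — any heteroatom.
Check the 10 heavy atoms by environment: 6× C → no; 2× O → match; 1× Cl → match; 1× S → match.
Summing the matching environments: 2 + 1 + 1 = 4 matching atoms.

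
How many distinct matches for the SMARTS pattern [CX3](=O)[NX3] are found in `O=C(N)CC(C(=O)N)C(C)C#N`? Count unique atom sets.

2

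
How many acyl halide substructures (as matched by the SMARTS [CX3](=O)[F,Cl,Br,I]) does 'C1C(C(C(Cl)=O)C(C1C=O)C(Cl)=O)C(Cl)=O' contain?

3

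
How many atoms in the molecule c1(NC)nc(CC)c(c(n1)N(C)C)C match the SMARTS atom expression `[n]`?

2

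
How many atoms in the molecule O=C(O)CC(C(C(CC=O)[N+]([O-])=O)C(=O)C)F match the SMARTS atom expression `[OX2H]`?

1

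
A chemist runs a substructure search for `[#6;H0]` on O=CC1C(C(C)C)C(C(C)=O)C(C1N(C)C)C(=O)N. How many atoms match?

2

Check the 19 heavy atoms by environment: 7× C (H1) → no; 3× O (H0) → no; 1× N (H0) → no; 5× C (H3) → no; 2× C (H0) → match; 1× N (H2) → no.
That gives 2 matching atoms.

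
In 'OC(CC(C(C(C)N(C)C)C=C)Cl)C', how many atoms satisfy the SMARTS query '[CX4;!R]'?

9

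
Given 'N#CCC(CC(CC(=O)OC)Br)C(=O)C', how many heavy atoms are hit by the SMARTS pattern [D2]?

The query [D2] means: atom with exactly two heavy-atom neighbours.
Check the 15 heavy atoms by environment: 4× C (D2) → match; 4× C (D3) → no; 2× O (D1) → no; 1× O (D2) → match; 2× C (D1) → no; 1× Br (D1) → no; 1× N (D1) → no.
Summing the matching environments: 4 + 1 = 5 matching atoms.

5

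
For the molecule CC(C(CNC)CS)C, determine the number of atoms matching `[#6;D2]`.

2

Check the 9 heavy atoms by environment: 2× C (D2) → match; 2× C (D3) → no; 1× N (D2) → no; 3× C (D1) → no; 1× S (D1) → no.
That gives 2 matching atoms.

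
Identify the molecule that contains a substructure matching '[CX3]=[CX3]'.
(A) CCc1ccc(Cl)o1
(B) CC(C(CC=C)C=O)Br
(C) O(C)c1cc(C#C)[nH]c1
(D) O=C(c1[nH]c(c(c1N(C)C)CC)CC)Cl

[CX3]=[CX3] describes a non-aromatic C=C double bond between two sp2 carbons (an alkene).
(A) has an ethyl group (-CH2CH3) but its C-C bond is a single bond between CX4 carbons, not CX3=CX3.
(B) contains a vinyl group (-CH=CH2), which satisfies every atom and bond constraint.
(C) has an ethynyl group (-C#CH) but the C-C bond is a triple bond, not a double bond.
(D) has an ethyl group (-CH2CH3) but its C-C bond is a single bond between CX4 carbons, not CX3=CX3.
So the answer is (B).

B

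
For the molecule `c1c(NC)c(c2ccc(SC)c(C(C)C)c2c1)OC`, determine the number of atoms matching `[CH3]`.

5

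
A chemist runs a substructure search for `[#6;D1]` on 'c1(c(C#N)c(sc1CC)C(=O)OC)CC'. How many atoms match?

3

Check the 15 heavy atoms by environment: 1× s (aromatic, D2) → no; 4× c (aromatic, D3) → no; 3× C (D2) → no; 3× C (D1) → match; 1× N (D1) → no; 1× C (D3) → no; 1× O (D1) → no; 1× O (D2) → no.
That gives 3 matching atoms.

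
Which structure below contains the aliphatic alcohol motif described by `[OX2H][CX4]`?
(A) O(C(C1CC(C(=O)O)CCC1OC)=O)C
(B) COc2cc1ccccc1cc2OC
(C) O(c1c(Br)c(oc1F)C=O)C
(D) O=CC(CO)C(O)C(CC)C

D

[OX2H][CX4] describes a hydroxyl oxygen bound to an sp3 (X4) carbon (an aliphatic alcohol).
(A) has a methoxy ether (-OCH3) but the oxygen has H0 (ether), not H1.
(B) has a methoxy ether (-OCH3) but the oxygen has H0 (ether), not H1.
(C) has a methoxy ether (-OCH3) but the oxygen has H0 (ether), not H1.
(D) contains a hydroxyl group (-OH), which satisfies every atom and bond constraint.
So the answer is (D).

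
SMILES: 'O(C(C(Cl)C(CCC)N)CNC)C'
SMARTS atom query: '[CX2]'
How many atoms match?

0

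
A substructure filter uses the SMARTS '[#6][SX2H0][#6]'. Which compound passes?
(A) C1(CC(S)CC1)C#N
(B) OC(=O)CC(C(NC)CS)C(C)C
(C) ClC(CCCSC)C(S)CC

C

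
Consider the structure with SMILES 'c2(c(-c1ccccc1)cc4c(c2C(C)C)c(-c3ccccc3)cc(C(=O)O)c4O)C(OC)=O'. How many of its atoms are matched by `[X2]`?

3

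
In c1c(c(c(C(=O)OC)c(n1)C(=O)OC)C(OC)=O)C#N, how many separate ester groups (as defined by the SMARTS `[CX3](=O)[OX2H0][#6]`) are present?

[CX3](=O)[OX2H0][#6] is the SMARTS for an ester: a carbonyl carbon bonded to an oxygen that is itself bonded to carbon (no H on that O).
The molecule carries 3 separate instances of a methyl-ester group (-C(=O)OCH3) meeting every constraint; each maps to a distinct set of atoms, giving 3 matches.

3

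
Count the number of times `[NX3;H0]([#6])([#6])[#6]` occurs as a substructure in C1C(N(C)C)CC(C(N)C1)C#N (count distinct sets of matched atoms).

[NX3;H0]([#6])([#6])[#6] is the SMARTS for a tertiary amine: a trivalent nitrogen with no H, bonded to three carbons.
Exactly one fragment in the molecule meets all constraints, giving 1 match.

1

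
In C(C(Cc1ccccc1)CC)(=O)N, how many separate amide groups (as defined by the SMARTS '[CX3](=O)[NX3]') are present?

1

[CX3](=O)[NX3] is the SMARTS for an amide: a carbonyl carbon bonded to a trivalent nitrogen.
Exactly one fragment in the molecule meets all constraints, giving 1 match.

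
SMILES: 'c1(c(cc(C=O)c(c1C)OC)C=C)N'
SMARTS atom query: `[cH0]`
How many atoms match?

5

The query [cH0] means: aromatic carbon with no attached hydrogen (substituted or ring-fusion).
Check the 14 heavy atoms by environment: 5× c (aromatic, H0) → match; 1× c (aromatic, H1) → no; 2× C (H1) → no; 1× C (H2) → no; 2× O (H0) → no; 2× C (H3) → no; 1× N (H2) → no.
That gives 5 matching atoms.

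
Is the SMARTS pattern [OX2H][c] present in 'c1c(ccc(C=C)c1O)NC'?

Yes

The pattern [OX2H][c] describes a hydroxyl oxygen attached to an aromatic carbon — a phenol.
The molecule carries a hydroxyl group (-OH), whose atoms satisfy every constraint of the query, so the pattern matches.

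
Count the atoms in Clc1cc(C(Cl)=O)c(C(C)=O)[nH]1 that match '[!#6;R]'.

1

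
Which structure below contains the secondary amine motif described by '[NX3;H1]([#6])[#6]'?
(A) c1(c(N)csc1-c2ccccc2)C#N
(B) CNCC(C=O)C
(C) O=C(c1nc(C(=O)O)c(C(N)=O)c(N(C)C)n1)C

[NX3;H1]([#6])[#6] describes a trivalent nitrogen with one H, bonded to two carbons (a secondary amine).
(A) has a primary amino group (-NH2) but the nitrogen has H2 and only one carbon neighbour.
(B) contains an N-methylamino group (-NHCH3), which satisfies every atom and bond constraint.
(C) has a primary amide (-C(=O)NH2) but the -C(=O)NH2 nitrogen has H2, not H1.
So the answer is (B).

B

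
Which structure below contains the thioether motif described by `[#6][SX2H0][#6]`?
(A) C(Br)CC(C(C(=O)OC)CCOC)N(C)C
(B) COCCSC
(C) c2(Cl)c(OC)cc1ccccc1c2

[#6][SX2H0][#6] describes an aliphatic sulfur bridging two carbons with no H on the sulfur (a thioether).
(A) has a methoxy ether (-OCH3) but the bridging atom is O, not S.
(B) contains a methylthio ether (-SCH3), which satisfies every atom and bond constraint.
(C) has a methoxy ether (-OCH3) but the bridging atom is O, not S.
So the answer is (B).

B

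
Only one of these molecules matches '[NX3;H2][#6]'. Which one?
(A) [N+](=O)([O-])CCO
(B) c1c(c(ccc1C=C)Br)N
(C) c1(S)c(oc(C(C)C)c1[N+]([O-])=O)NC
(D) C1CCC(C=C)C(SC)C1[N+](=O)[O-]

B

[NX3;H2][#6] describes a trivalent nitrogen with two H attached to carbon (a primary amine).
(A) has a nitro group (-[N+](=O)[O-]) but the nitrogen is [N+] with no H, not NX3H2.
(B) contains a primary amino group (-NH2), which satisfies every atom and bond constraint.
(C) has an N-methylamino group (-NHCH3) but the nitrogen bears two carbons and only one H (H1), not H2.
(D) has a nitro group (-[N+](=O)[O-]) but the nitrogen is [N+] with no H, not NX3H2.
So the answer is (B).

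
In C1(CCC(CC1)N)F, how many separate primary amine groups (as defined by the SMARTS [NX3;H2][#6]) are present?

[NX3;H2][#6] is the SMARTS for a primary amine: a trivalent nitrogen with two H attached to carbon.
Exactly one fragment in the molecule meets all constraints, giving 1 match.

1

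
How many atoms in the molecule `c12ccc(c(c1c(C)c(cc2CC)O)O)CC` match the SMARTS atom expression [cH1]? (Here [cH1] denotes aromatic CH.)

3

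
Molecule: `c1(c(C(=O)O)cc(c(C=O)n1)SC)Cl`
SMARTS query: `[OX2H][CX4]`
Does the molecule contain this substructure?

The pattern [OX2H][CX4] describes a hydroxyl oxygen bound to an sp3 (X4) carbon — an aliphatic alcohol.
The closest candidate here is a carboxylic acid group (-C(=O)OH), but the -OH is on a CX3 carbonyl carbon, not a CX4 carbon. No other fragment satisfies the full query, so there is no match.

No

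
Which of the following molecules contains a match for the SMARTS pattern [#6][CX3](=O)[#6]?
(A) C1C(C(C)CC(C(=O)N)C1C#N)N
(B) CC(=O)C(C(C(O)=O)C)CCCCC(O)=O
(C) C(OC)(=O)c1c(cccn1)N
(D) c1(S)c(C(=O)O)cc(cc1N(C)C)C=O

B

[#6][CX3](=O)[#6] describes a carbonyl carbon (no H) flanked by two carbons (a ketone).
(A) has a primary amide (-C(=O)NH2) but one neighbour of the carbonyl carbon is N, not C.
(B) contains an acetyl/ketone group (-C(=O)CH3), which satisfies every atom and bond constraint.
(C) has a methyl-ester group (-C(=O)OCH3) but one neighbour of the carbonyl carbon is O, not C.
(D) has an aldehyde (-CHO) but the carbonyl carbon has H1, so it is not flanked by two carbons.
So the answer is (B).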